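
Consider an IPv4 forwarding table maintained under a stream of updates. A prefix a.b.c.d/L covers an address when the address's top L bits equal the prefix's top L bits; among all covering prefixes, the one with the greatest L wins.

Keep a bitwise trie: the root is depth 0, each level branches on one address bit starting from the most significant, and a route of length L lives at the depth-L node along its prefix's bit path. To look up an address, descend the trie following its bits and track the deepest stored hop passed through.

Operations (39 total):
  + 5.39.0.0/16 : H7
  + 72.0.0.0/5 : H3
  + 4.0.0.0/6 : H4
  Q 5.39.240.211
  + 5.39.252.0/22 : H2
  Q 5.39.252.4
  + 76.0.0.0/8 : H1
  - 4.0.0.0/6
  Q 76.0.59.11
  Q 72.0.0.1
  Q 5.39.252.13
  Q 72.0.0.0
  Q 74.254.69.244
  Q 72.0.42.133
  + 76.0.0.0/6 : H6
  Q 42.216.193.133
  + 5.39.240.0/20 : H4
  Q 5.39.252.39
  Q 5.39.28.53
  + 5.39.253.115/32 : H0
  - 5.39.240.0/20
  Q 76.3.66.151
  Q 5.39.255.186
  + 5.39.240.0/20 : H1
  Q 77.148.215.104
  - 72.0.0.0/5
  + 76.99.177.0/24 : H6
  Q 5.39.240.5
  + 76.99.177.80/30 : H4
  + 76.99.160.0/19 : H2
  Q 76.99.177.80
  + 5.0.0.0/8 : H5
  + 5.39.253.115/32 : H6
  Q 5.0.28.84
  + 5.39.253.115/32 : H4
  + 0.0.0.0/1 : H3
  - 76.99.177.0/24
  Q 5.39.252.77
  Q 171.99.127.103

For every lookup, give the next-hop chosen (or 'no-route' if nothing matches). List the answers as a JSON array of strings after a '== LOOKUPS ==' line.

Trace:
  + 5.39.0.0/16 (H7) depth=16
  + 72.0.0.0/5 (H3) depth=5
  + 4.0.0.0/6 (H4) depth=6
  lookup 5.39.240.211: bits 0000010100100111 walk d0:-→d1:-→d2:-→d3:-→d4:-→d5:-→d6:H4→d7:-→d8:-→d9:-→d10:-→d11:-→d12:-→d13:-→d14:-→d15:-→d16:H7 -> H7
  + 5.39.252.0/22 (H2) depth=22
  lookup 5.39.252.4: bits 0000010100100111111111 walk d0:-→d1:-→d2:-→d3:-→d4:-→d5:-→d6:H4→d7:-→d8:-→d9:-→d10:-→d11:-→d12:-→d13:-→d14:-→d15:-→d16:H7→d17:-→d18:-→d19:-→d20:-→d21:-→d22:H2 -> H2
  + 76.0.0.0/8 (H1) depth=8
  del 4.0.0.0/6 (clear depth 6)
  lookup 76.0.59.11: bits 01001100 walk d0:-→d1:-→d2:-→d3:-→d4:-→d5:H3→d6:-→d7:-→d8:H1 -> H1
  lookup 72.0.0.1: bits 01001 walk d0:-→d1:-→d2:-→d3:-→d4:-→d5:H3 -> H3
  lookup 5.39.252.13: bits 0000010100100111111111 walk d0:-→d1:-→d2:-→d3:-→d4:-→d5:-→d6:-→d7:-→d8:-→d9:-→d10:-→d11:-→d12:-→d13:-→d14:-→d15:-→d16:H7→d17:-→d18:-→d19:-→d20:-→d21:-→d22:H2 -> H2
  lookup 72.0.0.0: bits 01001 walk d0:-→d1:-→d2:-→d3:-→d4:-→d5:H3 -> H3
  lookup 74.254.69.244: bits 01001 walk d0:-→d1:-→d2:-→d3:-→d4:-→d5:H3 -> H3
  lookup 72.0.42.133: bits 01001 walk d0:-→d1:-→d2:-→d3:-→d4:-→d5:H3 -> H3
  + 76.0.0.0/6 (H6) depth=6
  lookup 42.216.193.133: bits 00 walk d0:-→d1:-→d2:- -> no-route
  + 5.39.240.0/20 (H4) depth=20
  lookup 5.39.252.39: bits 0000010100100111111111 walk d0:-→d1:-→d2:-→d3:-→d4:-→d5:-→d6:-→d7:-→d8:-→d9:-→d10:-→d11:-→d12:-→d13:-→d14:-→d15:-→d16:H7→d17:-→d18:-→d19:-→d20:H4→d21:-→d22:H2 -> H2
  lookup 5.39.28.53: bits 0000010100100111 walk d0:-→d1:-→d2:-→d3:-→d4:-→d5:-→d6:-→d7:-→d8:-→d9:-→d10:-→d11:-→d12:-→d13:-→d14:-→d15:-→d16:H7 -> H7
  + 5.39.253.115/32 (H0) depth=32
  del 5.39.240.0/20 (clear depth 20)
  lookup 76.3.66.151: bits 01001100 walk d0:-→d1:-→d2:-→d3:-→d4:-→d5:H3→d6:H6→d7:-→d8:H1 -> H1
  lookup 5.39.255.186: bits 0000010100100111111111 walk d0:-→d1:-→d2:-→d3:-→d4:-→d5:-→d6:-→d7:-→d8:-→d9:-→d10:-→d11:-→d12:-→d13:-→d14:-→d15:-→d16:H7→d17:-→d18:-→d19:-→d20:-→d21:-→d22:H2 -> H2
  + 5.39.240.0/20 (H1) depth=20
  lookup 77.148.215.104: bits 0100110 walk d0:-→d1:-→d2:-→d3:-→d4:-→d5:H3→d6:H6→d7:- -> H6
  del 72.0.0.0/5 (clear depth 5)
  + 76.99.177.0/24 (H6) depth=24
  lookup 5.39.240.5: bits 00000101001001111111 walk d0:-→d1:-→d2:-→d3:-→d4:-→d5:-→d6:-→d7:-→d8:-→d9:-→d10:-→d11:-→d12:-→d13:-→d14:-→d15:-→d16:H7→d17:-→d18:-→d19:-→d20:H1 -> H1
  + 76.99.177.80/30 (H4) depth=30
  + 76.99.160.0/19 (H2) depth=19
  lookup 76.99.177.80: bits 010011000110001110110001010100 walk d0:-→d1:-→d2:-→d3:-→d4:-→d5:-→d6:H6→d7:-→d8:H1→d9:-→d10:-→d11:-→d12:-→d13:-→d14:-→d15:-→d16:-→d17:-→d18:-→d19:H2→d20:-→d21:-→d22:-→d23:-→d24:H6→d25:-→d26:-→d27:-→d28:-→d29:-→d30:H4 -> H4
  + 5.0.0.0/8 (H5) depth=8
  + 5.39.253.115/32 (H6) depth=32
  lookup 5.0.28.84: bits 0000010100 walk d0:-→d1:-→d2:-→d3:-→d4:-→d5:-→d6:-→d7:-→d8:H5→d9:-→d10:- -> H5
  + 5.39.253.115/32 (H4) depth=32
  + 0.0.0.0/1 (H3) depth=1
  del 76.99.177.0/24 (clear depth 24)
  lookup 5.39.252.77: bits 00000101001001111111110 walk d0:-→d1:H3→d2:-→d3:-→d4:-→d5:-→d6:-→d7:-→d8:H5→d9:-→d10:-→d11:-→d12:-→d13:-→d14:-→d15:-→d16:H7→d17:-→d18:-→d19:-→d20:H1→d21:-→d22:H2→d23:- -> H2
  lookup 171.99.127.103: bits ε walk d0:- -> no-route

== LOOKUPS ==
["H7","H2","H1","H3","H2","H3","H3","H3","no-route","H2","H7","H1","H2","H6","H1","H4","H5","H2","no-route"]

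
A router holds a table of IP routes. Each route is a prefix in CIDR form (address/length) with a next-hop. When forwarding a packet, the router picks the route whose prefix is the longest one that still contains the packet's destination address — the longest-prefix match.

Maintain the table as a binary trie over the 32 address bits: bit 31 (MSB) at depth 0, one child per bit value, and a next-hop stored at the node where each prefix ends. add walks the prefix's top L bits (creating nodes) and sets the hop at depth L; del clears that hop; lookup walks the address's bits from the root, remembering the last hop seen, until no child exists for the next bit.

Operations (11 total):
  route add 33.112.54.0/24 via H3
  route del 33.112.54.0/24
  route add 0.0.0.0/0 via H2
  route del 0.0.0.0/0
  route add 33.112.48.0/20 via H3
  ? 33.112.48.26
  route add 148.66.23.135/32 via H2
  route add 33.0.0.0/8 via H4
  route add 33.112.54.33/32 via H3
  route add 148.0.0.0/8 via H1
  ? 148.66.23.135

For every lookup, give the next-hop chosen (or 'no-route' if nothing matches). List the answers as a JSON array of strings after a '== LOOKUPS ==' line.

Trace:
  add 33.112.54.0/24 -> H3 at depth 24
  del 33.112.54.0/24 (clear depth 24)
  add 0.0.0.0/0 -> H2 at depth 0
  del 0.0.0.0/0 (clear depth 0)
  add 33.112.48.0/20 -> H3 at depth 20
  lookup 33.112.48.26: bits 001000010111000000110 walk d0:-→d1:-→d2:-→d3:-→d4:-→d5:-→d6:-→d7:-→d8:-→d9:-→d10:-→d11:-→d12:-→d13:-→d14:-→d15:-→d16:-→d17:-→d18:-→d19:-→d20:H3→d21:- -> H3
  add 148.66.23.135/32 -> H2 at depth 32
  add 33.0.0.0/8 -> H4 at depth 8
  add 33.112.54.33/32 -> H3 at depth 32
  add 148.0.0.0/8 -> H1 at depth 8
  lookup 148.66.23.135: bits 10010100010000100001011110000111 walk d0:-→d1:-→d2:-→d3:-→d4:-→d5:-→d6:-→d7:-→d8:H1→d9:-→d10:-→d11:-→d12:-→d13:-→d14:-→d15:-→d16:-→d17:-→d18:-→d19:-→d20:-→d21:-→d22:-→d23:-→d24:-→d25:-→d26:-→d27:-→d28:-→d29:-→d30:-→d31:-→d32:H2 -> H2

== LOOKUPS ==
["H3","H2"]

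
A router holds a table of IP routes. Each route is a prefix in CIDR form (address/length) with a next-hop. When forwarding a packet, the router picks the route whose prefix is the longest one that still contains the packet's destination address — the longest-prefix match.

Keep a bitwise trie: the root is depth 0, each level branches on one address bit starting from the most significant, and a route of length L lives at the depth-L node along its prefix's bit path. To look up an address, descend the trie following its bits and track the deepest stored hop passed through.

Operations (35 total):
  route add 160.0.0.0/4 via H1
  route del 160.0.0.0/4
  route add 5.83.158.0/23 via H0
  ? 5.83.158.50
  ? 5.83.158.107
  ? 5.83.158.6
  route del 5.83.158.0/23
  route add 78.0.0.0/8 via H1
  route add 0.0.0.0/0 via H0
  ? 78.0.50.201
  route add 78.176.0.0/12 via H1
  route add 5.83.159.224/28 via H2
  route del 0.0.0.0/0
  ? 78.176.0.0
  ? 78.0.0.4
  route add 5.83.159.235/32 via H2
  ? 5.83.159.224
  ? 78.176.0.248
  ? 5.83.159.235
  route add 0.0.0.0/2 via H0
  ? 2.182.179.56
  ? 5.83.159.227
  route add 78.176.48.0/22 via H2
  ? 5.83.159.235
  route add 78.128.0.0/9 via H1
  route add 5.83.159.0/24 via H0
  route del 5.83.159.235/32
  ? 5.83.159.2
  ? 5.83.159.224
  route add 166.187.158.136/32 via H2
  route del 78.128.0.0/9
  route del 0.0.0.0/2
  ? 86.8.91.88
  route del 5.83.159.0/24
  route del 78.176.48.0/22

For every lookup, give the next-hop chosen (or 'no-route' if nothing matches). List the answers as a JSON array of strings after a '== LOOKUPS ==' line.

Process each operation:
  + 160.0.0.0/4 (H1) depth=4
  - 160.0.0.0/4 clear@4
  + 5.83.158.0/23 (H0) depth=23
  lookup 5.83.158.50: bits 00000101010100111001111 walk d0:-→d1:-→d2:-→d3:-→d4:-→d5:-→d6:-→d7:-→d8:-→d9:-→d10:-→d11:-→d12:-→d13:-→d14:-→d15:-→d16:-→d17:-→d18:-→d19:-→d20:-→d21:-→d22:-→d23:H0 -> H0
  lookup 5.83.158.107: bits 00000101010100111001111 walk d0:-→d1:-→d2:-→d3:-→d4:-→d5:-→d6:-→d7:-→d8:-→d9:-→d10:-→d11:-→d12:-→d13:-→d14:-→d15:-→d16:-→d17:-→d18:-→d19:-→d20:-→d21:-→d22:-→d23:H0 -> H0
  lookup 5.83.158.6: bits 00000101010100111001111 walk d0:-→d1:-→d2:-→d3:-→d4:-→d5:-→d6:-→d7:-→d8:-→d9:-→d10:-→d11:-→d12:-→d13:-→d14:-→d15:-→d16:-→d17:-→d18:-→d19:-→d20:-→d21:-→d22:-→d23:H0 -> H0
  - 5.83.158.0/23 clear@23
  + 78.0.0.0/8 (H1) depth=8
  + 0.0.0.0/0 (H0) depth=0
  lookup 78.0.50.201: bits 01001110 walk d0:H0→d1:-→d2:-→d3:-→d4:-→d5:-→d6:-→d7:-→d8:H1 -> H1
  + 78.176.0.0/12 (H1) depth=12
  + 5.83.159.224/28 (H2) depth=28
  - 0.0.0.0/0 clear@0
  lookup 78.176.0.0: bits 010011101011 walk d0:-→d1:-→d2:-→d3:-→d4:-→d5:-→d6:-→d7:-→d8:H1→d9:-→d10:-→d11:-→d12:H1 -> H1
  lookup 78.0.0.4: bits 01001110 walk d0:-→d1:-→d2:-→d3:-→d4:-→d5:-→d6:-→d7:-→d8:H1 -> H1
  + 5.83.159.235/32 (H2) depth=32
  lookup 5.83.159.224: bits 0000010101010011100111111110 walk d0:-→d1:-→d2:-→d3:-→d4:-→d5:-→d6:-→d7:-→d8:-→d9:-→d10:-→d11:-→d12:-→d13:-→d14:-→d15:-→d16:-→d17:-→d18:-→d19:-→d20:-→d21:-→d22:-→d23:-→d24:-→d25:-→d26:-→d27:-→d28:H2 -> H2
  lookup 78.176.0.248: bits 010011101011 walk d0:-→d1:-→d2:-→d3:-→d4:-→d5:-→d6:-→d7:-→d8:H1→d9:-→d10:-→d11:-→d12:H1 -> H1
  lookup 5.83.159.235: bits 00000101010100111001111111101011 walk d0:-→d1:-→d2:-→d3:-→d4:-→d5:-→d6:-→d7:-→d8:-→d9:-→d10:-→d11:-→d12:-→d13:-→d14:-→d15:-→d16:-→d17:-→d18:-→d19:-→d20:-→d21:-→d22:-→d23:-→d24:-→d25:-→d26:-→d27:-→d28:H2→d29:-→d30:-→d31:-→d32:H2 -> H2
  + 0.0.0.0/2 (H0) depth=2
  lookup 2.182.179.56: bits 00000 walk d0:-→d1:-→d2:H0→d3:-→d4:-→d5:- -> H0
  lookup 5.83.159.227: bits 0000010101010011100111111110 walk d0:-→d1:-→d2:H0→d3:-→d4:-→d5:-→d6:-→d7:-→d8:-→d9:-→d10:-→d11:-→d12:-→d13:-→d14:-→d15:-→d16:-→d17:-→d18:-→d19:-→d20:-→d21:-→d22:-→d23:-→d24:-→d25:-→d26:-→d27:-→d28:H2 -> H2
  + 78.176.48.0/22 (H2) depth=22
  lookup 5.83.159.235: bits 00000101010100111001111111101011 walk d0:-→d1:-→d2:H0→d3:-→d4:-→d5:-→d6:-→d7:-→d8:-→d9:-→d10:-→d11:-→d12:-→d13:-→d14:-→d15:-→d16:-→d17:-→d18:-→d19:-→d20:-→d21:-→d22:-→d23:-→d24:-→d25:-→d26:-→d27:-→d28:H2→d29:-→d30:-→d31:-→d32:H2 -> H2
  + 78.128.0.0/9 (H1) depth=9
  + 5.83.159.0/24 (H0) depth=24
  - 5.83.159.235/32 clear@32
  lookup 5.83.159.2: bits 000001010101001110011111 walk d0:-→d1:-→d2:H0→d3:-→d4:-→d5:-→d6:-→d7:-→d8:-→d9:-→d10:-→d11:-→d12:-→d13:-→d14:-→d15:-→d16:-→d17:-→d18:-→d19:-→d20:-→d21:-→d22:-→d23:-→d24:H0 -> H0
  lookup 5.83.159.224: bits 0000010101010011100111111110 walk d0:-→d1:-→d2:H0→d3:-→d4:-→d5:-→d6:-→d7:-→d8:-→d9:-→d10:-→d11:-→d12:-→d13:-→d14:-→d15:-→d16:-→d17:-→d18:-→d19:-→d20:-→d21:-→d22:-→d23:-→d24:H0→d25:-→d26:-→d27:-→d28:H2 -> H2
  + 166.187.158.136/32 (H2) depth=32
  - 78.128.0.0/9 clear@9
  - 0.0.0.0/2 clear@2
  lookup 86.8.91.88: bits 010 walk d0:-→d1:-→d2:-→d3:- -> no-route
  - 5.83.159.0/24 clear@24
  - 78.176.48.0/22 clear@22

== LOOKUPS ==
["H0","H0","H0","H1","H1","H1","H2","H1","H2","H0","H2","H2","H0","H2","no-route"]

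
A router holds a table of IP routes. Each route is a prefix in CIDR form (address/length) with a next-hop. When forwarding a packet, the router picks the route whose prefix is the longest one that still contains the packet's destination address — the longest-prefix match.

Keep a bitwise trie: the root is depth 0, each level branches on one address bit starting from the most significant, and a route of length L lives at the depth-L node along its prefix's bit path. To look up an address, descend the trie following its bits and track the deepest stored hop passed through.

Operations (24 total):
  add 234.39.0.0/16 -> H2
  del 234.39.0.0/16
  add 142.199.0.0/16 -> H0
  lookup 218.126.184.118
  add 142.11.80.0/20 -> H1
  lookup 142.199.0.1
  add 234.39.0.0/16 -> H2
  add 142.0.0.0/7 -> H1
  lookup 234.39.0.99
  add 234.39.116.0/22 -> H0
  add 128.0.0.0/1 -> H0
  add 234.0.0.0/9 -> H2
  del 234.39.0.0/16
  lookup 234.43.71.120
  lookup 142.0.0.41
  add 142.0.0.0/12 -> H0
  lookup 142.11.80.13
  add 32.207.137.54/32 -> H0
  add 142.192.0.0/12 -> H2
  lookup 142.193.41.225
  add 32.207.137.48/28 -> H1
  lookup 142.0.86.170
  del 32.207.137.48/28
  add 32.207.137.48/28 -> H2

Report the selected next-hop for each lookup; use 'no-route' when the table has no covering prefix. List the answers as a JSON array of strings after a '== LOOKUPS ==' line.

Trace:
  add 234.39.0.0/16 -> H2 at depth 16
  - 234.39.0.0/16 clear@16
  add 142.199.0.0/16 -> H0 at depth 16
  Q 218.126.184.118: descend 11 ; hops seen [∅] ; pick no-route
  add 142.11.80.0/20 -> H1 at depth 20
  Q 142.199.0.1: descend 1000111011000111 ; hops seen [H0] ; pick H0
  add 234.39.0.0/16 -> H2 at depth 16
  add 142.0.0.0/7 -> H1 at depth 7
  Q 234.39.0.99: descend 1110101000100111 ; hops seen [H2] ; pick H2
  add 234.39.116.0/22 -> H0 at depth 22
  add 128.0.0.0/1 -> H0 at depth 1
  add 234.0.0.0/9 -> H2 at depth 9
  - 234.39.0.0/16 clear@16
  Q 234.43.71.120: descend 111010100010 ; hops seen [H0,H2] ; pick H2
  Q 142.0.0.41: descend 100011100000 ; hops seen [H0,H1] ; pick H1
  add 142.0.0.0/12 -> H0 at depth 12
  Q 142.11.80.13: descend 10001110000010110101 ; hops seen [H0,H1,H0,H1] ; pick H1
  add 32.207.137.54/32 -> H0 at depth 32
  add 142.192.0.0/12 -> H2 at depth 12
  Q 142.193.41.225: descend 1000111011000 ; hops seen [H0,H1,H2] ; pick H2
  add 32.207.137.48/28 -> H1 at depth 28
  Q 142.0.86.170: descend 100011100000 ; hops seen [H0,H1,H0] ; pick H0
  - 32.207.137.48/28 clear@28
  add 32.207.137.48/28 -> H2 at depth 28

== LOOKUPS ==
["no-route","H0","H2","H2","H1","H1","H2","H0"]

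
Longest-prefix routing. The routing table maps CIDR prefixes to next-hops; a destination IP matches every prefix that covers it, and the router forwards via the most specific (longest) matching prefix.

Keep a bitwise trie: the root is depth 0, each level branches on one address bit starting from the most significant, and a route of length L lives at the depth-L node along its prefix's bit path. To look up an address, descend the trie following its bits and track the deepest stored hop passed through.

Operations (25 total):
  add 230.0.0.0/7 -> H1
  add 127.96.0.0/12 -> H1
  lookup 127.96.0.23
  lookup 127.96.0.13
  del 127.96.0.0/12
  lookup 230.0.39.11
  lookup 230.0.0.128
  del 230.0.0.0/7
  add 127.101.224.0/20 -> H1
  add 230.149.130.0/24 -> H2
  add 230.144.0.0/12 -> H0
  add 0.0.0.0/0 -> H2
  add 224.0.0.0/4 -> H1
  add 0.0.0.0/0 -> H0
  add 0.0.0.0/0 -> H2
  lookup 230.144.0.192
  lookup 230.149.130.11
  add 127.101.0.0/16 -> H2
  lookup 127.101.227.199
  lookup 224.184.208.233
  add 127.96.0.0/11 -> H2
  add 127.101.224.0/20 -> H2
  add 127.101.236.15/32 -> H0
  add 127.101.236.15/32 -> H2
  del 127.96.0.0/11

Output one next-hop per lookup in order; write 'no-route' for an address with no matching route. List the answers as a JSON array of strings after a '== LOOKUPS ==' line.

Process each operation:
  add 230.0.0.0/7 -> H1 at depth 7
  add 127.96.0.0/12 -> H1 at depth 12
  Q 127.96.0.23: descend 011111110110 ; hops seen [H1] ; pick H1
  Q 127.96.0.13: descend 011111110110 ; hops seen [H1] ; pick H1
  del 127.96.0.0/12 (clear depth 12)
  Q 230.0.39.11: descend 1110011 ; hops seen [H1] ; pick H1
  Q 230.0.0.128: descend 1110011 ; hops seen [H1] ; pick H1
  del 230.0.0.0/7 (clear depth 7)
  add 127.101.224.0/20 -> H1 at depth 20
  add 230.149.130.0/24 -> H2 at depth 24
  add 230.144.0.0/12 -> H0 at depth 12
  add 0.0.0.0/0 -> H2 at depth 0
  add 224.0.0.0/4 -> H1 at depth 4
  add 0.0.0.0/0 -> H0 at depth 0
  add 0.0.0.0/0 -> H2 at depth 0
  Q 230.144.0.192: descend 1110011010010 ; hops seen [H2,H1,H0] ; pick H0
  Q 230.149.130.11: descend 111001101001010110000010 ; hops seen [H2,H1,H0,H2] ; pick H2
  add 127.101.0.0/16 -> H2 at depth 16
  Q 127.101.227.199: descend 01111111011001011110 ; hops seen [H2,H2,H1] ; pick H1
  Q 224.184.208.233: descend 11100 ; hops seen [H2,H1] ; pick H1
  add 127.96.0.0/11 -> H2 at depth 11
  add 127.101.224.0/20 -> H2 at depth 20
  add 127.101.236.15/32 -> H0 at depth 32
  add 127.101.236.15/32 -> H2 at depth 32
  del 127.96.0.0/11 (clear depth 11)

== LOOKUPS ==
["H1","H1","H1","H1","H0","H2","H1","H1"]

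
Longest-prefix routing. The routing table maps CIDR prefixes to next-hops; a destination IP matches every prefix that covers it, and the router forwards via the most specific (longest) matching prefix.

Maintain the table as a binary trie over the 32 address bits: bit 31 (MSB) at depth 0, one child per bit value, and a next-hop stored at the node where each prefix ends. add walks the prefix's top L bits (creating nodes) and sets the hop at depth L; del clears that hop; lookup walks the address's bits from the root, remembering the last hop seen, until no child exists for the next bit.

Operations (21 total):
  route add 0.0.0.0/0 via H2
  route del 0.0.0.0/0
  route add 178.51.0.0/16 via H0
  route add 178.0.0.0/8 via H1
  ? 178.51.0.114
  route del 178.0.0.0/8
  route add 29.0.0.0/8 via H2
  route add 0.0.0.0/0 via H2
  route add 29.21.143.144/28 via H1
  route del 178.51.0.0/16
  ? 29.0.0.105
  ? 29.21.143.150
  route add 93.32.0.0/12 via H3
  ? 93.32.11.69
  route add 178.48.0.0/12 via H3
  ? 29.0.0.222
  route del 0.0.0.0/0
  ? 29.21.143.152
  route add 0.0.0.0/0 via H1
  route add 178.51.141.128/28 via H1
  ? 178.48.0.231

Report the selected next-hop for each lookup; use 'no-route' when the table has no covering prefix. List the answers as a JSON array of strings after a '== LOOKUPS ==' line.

Trace:
  + 0.0.0.0/0 (H2) depth=0
  - 0.0.0.0/0 clear@0
  + 178.51.0.0/16 (H0) depth=16
  + 178.0.0.0/8 (H1) depth=8
  lookup 178.51.0.114: bits 1011001000110011 walk d0:-→d1:-→d2:-→d3:-→d4:-→d5:-→d6:-→d7:-→d8:H1→d9:-→d10:-→d11:-→d12:-→d13:-→d14:-→d15:-→d16:H0 -> H0
  - 178.0.0.0/8 clear@8
  + 29.0.0.0/8 (H2) depth=8
  + 0.0.0.0/0 (H2) depth=0
  + 29.21.143.144/28 (H1) depth=28
  - 178.51.0.0/16 clear@16
  lookup 29.0.0.105: bits 00011101000 walk d0:H2→d1:-→d2:-→d3:-→d4:-→d5:-→d6:-→d7:-→d8:H2→d9:-→d10:-→d11:- -> H2
  lookup 29.21.143.150: bits 0001110100010101100011111001 walk d0:H2→d1:-→d2:-→d3:-→d4:-→d5:-→d6:-→d7:-→d8:H2→d9:-→d10:-→d11:-→d12:-→d13:-→d14:-→d15:-→d16:-→d17:-→d18:-→d19:-→d20:-→d21:-→d22:-→d23:-→d24:-→d25:-→d26:-→d27:-→d28:H1 -> H1
  + 93.32.0.0/12 (H3) depth=12
  lookup 93.32.11.69: bits 010111010010 walk d0:H2→d1:-→d2:-→d3:-→d4:-→d5:-→d6:-→d7:-→d8:-→d9:-→d10:-→d11:-→d12:H3 -> H3
  + 178.48.0.0/12 (H3) depth=12
  lookup 29.0.0.222: bits 00011101000 walk d0:H2→d1:-→d2:-→d3:-→d4:-→d5:-→d6:-→d7:-→d8:H2→d9:-→d10:-→d11:- -> H2
  - 0.0.0.0/0 clear@0
  lookup 29.21.143.152: bits 0001110100010101100011111001 walk d0:-→d1:-→d2:-→d3:-→d4:-→d5:-→d6:-→d7:-→d8:H2→d9:-→d10:-→d11:-→d12:-→d13:-→d14:-→d15:-→d16:-→d17:-→d18:-→d19:-→d20:-→d21:-→d22:-→d23:-→d24:-→d25:-→d26:-→d27:-→d28:H1 -> H1
  + 0.0.0.0/0 (H1) depth=0
  + 178.51.141.128/28 (H1) depth=28
  lookup 178.48.0.231: bits 10110010001100 walk d0:H1→d1:-→d2:-→d3:-→d4:-→d5:-→d6:-→d7:-→d8:-→d9:-→d10:-→d11:-→d12:H3→d13:-→d14:- -> H3

== LOOKUPS ==
["H0","H2","H1","H3","H2","H1","H3"]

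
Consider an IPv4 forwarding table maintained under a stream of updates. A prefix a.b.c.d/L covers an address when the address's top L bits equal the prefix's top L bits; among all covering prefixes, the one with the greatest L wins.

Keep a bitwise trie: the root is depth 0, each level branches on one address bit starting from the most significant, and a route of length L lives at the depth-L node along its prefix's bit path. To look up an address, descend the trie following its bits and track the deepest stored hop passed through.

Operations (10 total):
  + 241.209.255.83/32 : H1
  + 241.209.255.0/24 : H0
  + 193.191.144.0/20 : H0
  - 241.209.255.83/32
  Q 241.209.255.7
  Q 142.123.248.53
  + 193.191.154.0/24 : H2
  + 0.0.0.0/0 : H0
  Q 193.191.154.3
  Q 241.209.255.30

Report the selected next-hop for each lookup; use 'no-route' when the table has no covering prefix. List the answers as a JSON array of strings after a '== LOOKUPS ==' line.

Trace:
  add 241.209.255.83/32 -> H1 at depth 32
  add 241.209.255.0/24 -> H0 at depth 24
  add 193.191.144.0/20 -> H0 at depth 20
  del 241.209.255.83/32 (clear depth 32)
  ? 241.209.255.7  path d0:-→d1:-→d2:-→d3:-→d4:-→d5:-→d6:-→d7:-→d8:-→d9:-→d10:-→d11:-→d12:-→d13:-→d14:-→d15:-→d16:-→d17:-→d18:-→d19:-→d20:-→d21:-→d22:-→d23:-→d24:H0→d25:-  best=H0
  ? 142.123.248.53  path d0:-→d1:-  best=no-route
  add 193.191.154.0/24 -> H2 at depth 24
  add 0.0.0.0/0 -> H0 at depth 0
  ? 193.191.154.3  path d0:H0→d1:-→d2:-→d3:-→d4:-→d5:-→d6:-→d7:-→d8:-→d9:-→d10:-→d11:-→d12:-→d13:-→d14:-→d15:-→d16:-→d17:-→d18:-→d19:-→d20:H0→d21:-→d22:-→d23:-→d24:H2  best=H2
  ? 241.209.255.30  path d0:H0→d1:-→d2:-→d3:-→d4:-→d5:-→d6:-→d7:-→d8:-→d9:-→d10:-→d11:-→d12:-→d13:-→d14:-→d15:-→d16:-→d17:-→d18:-→d19:-→d20:-→d21:-→d22:-→d23:-→d24:H0→d25:-  best=H0

== LOOKUPS ==
["H0","no-route","H2","H0"]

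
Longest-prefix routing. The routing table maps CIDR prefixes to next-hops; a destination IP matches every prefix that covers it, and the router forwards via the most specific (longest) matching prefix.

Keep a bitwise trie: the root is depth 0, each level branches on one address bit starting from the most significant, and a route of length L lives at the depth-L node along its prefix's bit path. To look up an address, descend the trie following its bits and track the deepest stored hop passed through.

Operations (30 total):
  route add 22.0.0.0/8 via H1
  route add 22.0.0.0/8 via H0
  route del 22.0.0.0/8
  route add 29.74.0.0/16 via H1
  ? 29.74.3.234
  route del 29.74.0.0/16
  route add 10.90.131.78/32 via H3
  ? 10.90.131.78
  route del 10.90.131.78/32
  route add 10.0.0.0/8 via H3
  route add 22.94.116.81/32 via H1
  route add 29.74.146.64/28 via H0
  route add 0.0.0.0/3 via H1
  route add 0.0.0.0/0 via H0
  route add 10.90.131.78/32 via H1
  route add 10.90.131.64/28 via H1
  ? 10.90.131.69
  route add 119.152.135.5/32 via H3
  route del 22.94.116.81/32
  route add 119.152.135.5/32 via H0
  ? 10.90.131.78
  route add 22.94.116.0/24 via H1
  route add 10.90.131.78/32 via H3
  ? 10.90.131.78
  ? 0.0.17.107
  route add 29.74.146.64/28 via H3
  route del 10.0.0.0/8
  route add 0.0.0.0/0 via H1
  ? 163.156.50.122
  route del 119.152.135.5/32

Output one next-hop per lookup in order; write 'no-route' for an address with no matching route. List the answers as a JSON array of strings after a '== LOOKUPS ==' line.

Process each operation:
  + 22.0.0.0/8 (H1) depth=8
  + 22.0.0.0/8 (H0) depth=8
  - 22.0.0.0/8 clear@8
  + 29.74.0.0/16 (H1) depth=16
  Q 29.74.3.234: descend 0001110101001010 ; hops seen [H1] ; pick H1
  - 29.74.0.0/16 clear@16
  + 10.90.131.78/32 (H3) depth=32
  Q 10.90.131.78: descend 00001010010110101000001101001110 ; hops seen [H3] ; pick H3
  - 10.90.131.78/32 clear@32
  + 10.0.0.0/8 (H3) depth=8
  + 22.94.116.81/32 (H1) depth=32
  + 29.74.146.64/28 (H0) depth=28
  + 0.0.0.0/3 (H1) depth=3
  + 0.0.0.0/0 (H0) depth=0
  + 10.90.131.78/32 (H1) depth=32
  + 10.90.131.64/28 (H1) depth=28
  Q 10.90.131.69: descend 0000101001011010100000110100 ; hops seen [H0,H1,H3,H1] ; pick H1
  + 119.152.135.5/32 (H3) depth=32
  - 22.94.116.81/32 clear@32
  + 119.152.135.5/32 (H0) depth=32
  Q 10.90.131.78: descend 00001010010110101000001101001110 ; hops seen [H0,H1,H3,H1,H1] ; pick H1
  + 22.94.116.0/24 (H1) depth=24
  + 10.90.131.78/32 (H3) depth=32
  Q 10.90.131.78: descend 00001010010110101000001101001110 ; hops seen [H0,H1,H3,H1,H3] ; pick H3
  Q 0.0.17.107: descend 0000 ; hops seen [H0,H1] ; pick H1
  + 29.74.146.64/28 (H3) depth=28
  - 10.0.0.0/8 clear@8
  + 0.0.0.0/0 (H1) depth=0
  Q 163.156.50.122: descend ε ; hops seen [H1] ; pick H1
  - 119.152.135.5/32 clear@32

== LOOKUPS ==
["H1","H3","H1","H1","H3","H1","H1"]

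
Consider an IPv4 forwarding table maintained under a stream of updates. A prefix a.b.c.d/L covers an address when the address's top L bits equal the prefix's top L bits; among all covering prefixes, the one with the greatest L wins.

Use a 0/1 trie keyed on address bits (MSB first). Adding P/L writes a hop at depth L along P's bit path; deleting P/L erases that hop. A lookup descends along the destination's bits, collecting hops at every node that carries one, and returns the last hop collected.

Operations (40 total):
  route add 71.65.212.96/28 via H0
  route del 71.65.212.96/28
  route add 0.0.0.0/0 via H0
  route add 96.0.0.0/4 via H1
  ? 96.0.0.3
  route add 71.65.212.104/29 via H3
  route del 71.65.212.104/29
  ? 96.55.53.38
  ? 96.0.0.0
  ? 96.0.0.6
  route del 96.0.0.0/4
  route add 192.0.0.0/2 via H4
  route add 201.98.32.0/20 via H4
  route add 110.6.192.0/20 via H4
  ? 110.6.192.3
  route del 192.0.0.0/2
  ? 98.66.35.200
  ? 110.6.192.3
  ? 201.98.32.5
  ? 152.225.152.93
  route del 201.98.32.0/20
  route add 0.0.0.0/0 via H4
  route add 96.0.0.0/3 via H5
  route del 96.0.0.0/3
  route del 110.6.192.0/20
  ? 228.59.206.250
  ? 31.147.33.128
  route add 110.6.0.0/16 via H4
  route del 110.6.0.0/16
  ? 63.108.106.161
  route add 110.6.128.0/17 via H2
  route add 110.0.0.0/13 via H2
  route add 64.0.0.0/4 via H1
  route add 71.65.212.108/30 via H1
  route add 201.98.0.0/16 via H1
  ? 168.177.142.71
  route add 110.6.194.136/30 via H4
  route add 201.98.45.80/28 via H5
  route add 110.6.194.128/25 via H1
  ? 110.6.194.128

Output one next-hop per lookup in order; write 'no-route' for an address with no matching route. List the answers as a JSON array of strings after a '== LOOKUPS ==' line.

Process each operation:
  + 71.65.212.96/28 (H0) depth=28
  - 71.65.212.96/28 clear@28
  + 0.0.0.0/0 (H0) depth=0
  + 96.0.0.0/4 (H1) depth=4
  ? 96.0.0.3  path d0:H0→d1:-→d2:-→d3:-→d4:H1  best=H1
  + 71.65.212.104/29 (H3) depth=29
  - 71.65.212.104/29 clear@29
  ? 96.55.53.38  path d0:H0→d1:-→d2:-→d3:-→d4:H1  best=H1
  ? 96.0.0.0  path d0:H0→d1:-→d2:-→d3:-→d4:H1  best=H1
  ? 96.0.0.6  path d0:H0→d1:-→d2:-→d3:-→d4:H1  best=H1
  - 96.0.0.0/4 clear@4
  + 192.0.0.0/2 (H4) depth=2
  + 201.98.32.0/20 (H4) depth=20
  + 110.6.192.0/20 (H4) depth=20
  ? 110.6.192.3  path d0:H0→d1:-→d2:-→d3:-→d4:-→d5:-→d6:-→d7:-→d8:-→d9:-→d10:-→d11:-→d12:-→d13:-→d14:-→d15:-→d16:-→d17:-→d18:-→d19:-→d20:H4  best=H4
  - 192.0.0.0/2 clear@2
  ? 98.66.35.200  path d0:H0→d1:-→d2:-→d3:-→d4:-  best=H0
  ? 110.6.192.3  path d0:H0→d1:-→d2:-→d3:-→d4:-→d5:-→d6:-→d7:-→d8:-→d9:-→d10:-→d11:-→d12:-→d13:-→d14:-→d15:-→d16:-→d17:-→d18:-→d19:-→d20:H4  best=H4
  ? 201.98.32.5  path d0:H0→d1:-→d2:-→d3:-→d4:-→d5:-→d6:-→d7:-→d8:-→d9:-→d10:-→d11:-→d12:-→d13:-→d14:-→d15:-→d16:-→d17:-→d18:-→d19:-→d20:H4  best=H4
  ? 152.225.152.93  path d0:H0→d1:-  best=H0
  - 201.98.32.0/20 clear@20
  + 0.0.0.0/0 (H4) depth=0
  + 96.0.0.0/3 (H5) depth=3
  - 96.0.0.0/3 clear@3
  - 110.6.192.0/20 clear@20
  ? 228.59.206.250  path d0:H4→d1:-→d2:-  best=H4
  ? 31.147.33.128  path d0:H4→d1:-  best=H4
  + 110.6.0.0/16 (H4) depth=16
  - 110.6.0.0/16 clear@16
  ? 63.108.106.161  path d0:H4→d1:-  best=H4
  + 110.6.128.0/17 (H2) depth=17
  + 110.0.0.0/13 (H2) depth=13
  + 64.0.0.0/4 (H1) depth=4
  + 71.65.212.108/30 (H1) depth=30
  + 201.98.0.0/16 (H1) depth=16
  ? 168.177.142.71  path d0:H4→d1:-  best=H4
  + 110.6.194.136/30 (H4) depth=30
  + 201.98.45.80/28 (H5) depth=28
  + 110.6.194.128/25 (H1) depth=25
  ? 110.6.194.128  path d0:H4→d1:-→d2:-→d3:-→d4:-→d5:-→d6:-→d7:-→d8:-→d9:-→d10:-→d11:-→d12:-→d13:H2→d14:-→d15:-→d16:-→d17:H2→d18:-→d19:-→d20:-→d21:-→d22:-→d23:-→d24:-→d25:H1→d26:-→d27:-→d28:-  best=H1

== LOOKUPS ==
["H1","H1","H1","H1","H4","H0","H4","H4","H0","H4","H4","H4","H4","H1"]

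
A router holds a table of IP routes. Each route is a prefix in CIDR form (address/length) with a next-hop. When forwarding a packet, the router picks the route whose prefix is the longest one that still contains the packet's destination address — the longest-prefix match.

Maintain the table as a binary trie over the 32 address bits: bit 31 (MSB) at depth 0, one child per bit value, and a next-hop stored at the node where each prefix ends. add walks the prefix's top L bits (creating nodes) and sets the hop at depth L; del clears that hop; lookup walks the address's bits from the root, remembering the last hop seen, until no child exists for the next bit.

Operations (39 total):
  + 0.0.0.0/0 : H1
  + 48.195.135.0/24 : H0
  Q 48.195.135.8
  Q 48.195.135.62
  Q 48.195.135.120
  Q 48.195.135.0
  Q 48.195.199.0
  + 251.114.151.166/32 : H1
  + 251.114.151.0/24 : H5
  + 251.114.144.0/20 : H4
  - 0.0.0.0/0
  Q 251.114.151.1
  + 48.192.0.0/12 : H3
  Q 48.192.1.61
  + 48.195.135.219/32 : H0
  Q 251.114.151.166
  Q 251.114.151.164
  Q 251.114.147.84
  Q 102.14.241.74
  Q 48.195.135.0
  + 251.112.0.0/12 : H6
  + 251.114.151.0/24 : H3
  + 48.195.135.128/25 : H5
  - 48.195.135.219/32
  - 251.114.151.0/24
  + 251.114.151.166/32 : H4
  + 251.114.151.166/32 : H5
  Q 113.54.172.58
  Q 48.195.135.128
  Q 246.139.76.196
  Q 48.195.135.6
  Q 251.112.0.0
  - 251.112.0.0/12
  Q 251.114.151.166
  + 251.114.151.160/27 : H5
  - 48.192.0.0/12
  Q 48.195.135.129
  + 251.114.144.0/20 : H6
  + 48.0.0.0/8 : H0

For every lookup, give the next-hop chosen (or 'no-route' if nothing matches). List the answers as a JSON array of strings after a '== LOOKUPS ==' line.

Trace:
  + 0.0.0.0/0 (H1) depth=0
  + 48.195.135.0/24 (H0) depth=24
  ? 48.195.135.8  path d0:H1→d1:-→d2:-→d3:-→d4:-→d5:-→d6:-→d7:-→d8:-→d9:-→d10:-→d11:-→d12:-→d13:-→d14:-→d15:-→d16:-→d17:-→d18:-→d19:-→d20:-→d21:-→d22:-→d23:-→d24:H0  best=H0
  ? 48.195.135.62  path d0:H1→d1:-→d2:-→d3:-→d4:-→d5:-→d6:-→d7:-→d8:-→d9:-→d10:-→d11:-→d12:-→d13:-→d14:-→d15:-→d16:-→d17:-→d18:-→d19:-→d20:-→d21:-→d22:-→d23:-→d24:H0  best=H0
  ? 48.195.135.120  path d0:H1→d1:-→d2:-→d3:-→d4:-→d5:-→d6:-→d7:-→d8:-→d9:-→d10:-→d11:-→d12:-→d13:-→d14:-→d15:-→d16:-→d17:-→d18:-→d19:-→d20:-→d21:-→d22:-→d23:-→d24:H0  best=H0
  ? 48.195.135.0  path d0:H1→d1:-→d2:-→d3:-→d4:-→d5:-→d6:-→d7:-→d8:-→d9:-→d10:-→d11:-→d12:-→d13:-→d14:-→d15:-→d16:-→d17:-→d18:-→d19:-→d20:-→d21:-→d22:-→d23:-→d24:H0  best=H0
  ? 48.195.199.0  path d0:H1→d1:-→d2:-→d3:-→d4:-→d5:-→d6:-→d7:-→d8:-→d9:-→d10:-→d11:-→d12:-→d13:-→d14:-→d15:-→d16:-→d17:-  best=H1
  + 251.114.151.166/32 (H1) depth=32
  + 251.114.151.0/24 (H5) depth=24
  + 251.114.144.0/20 (H4) depth=20
  - 0.0.0.0/0 clear@0
  ? 251.114.151.1  path d0:-→d1:-→d2:-→d3:-→d4:-→d5:-→d6:-→d7:-→d8:-→d9:-→d10:-→d11:-→d12:-→d13:-→d14:-→d15:-→d16:-→d17:-→d18:-→d19:-→d20:H4→d21:-→d22:-→d23:-→d24:H5  best=H5
  + 48.192.0.0/12 (H3) depth=12
  ? 48.192.1.61  path d0:-→d1:-→d2:-→d3:-→d4:-→d5:-→d6:-→d7:-→d8:-→d9:-→d10:-→d11:-→d12:H3→d13:-→d14:-  best=H3
  + 48.195.135.219/32 (H0) depth=32
  ? 251.114.151.166  path d0:-→d1:-→d2:-→d3:-→d4:-→d5:-→d6:-→d7:-→d8:-→d9:-→d10:-→d11:-→d12:-→d13:-→d14:-→d15:-→d16:-→d17:-→d18:-→d19:-→d20:H4→d21:-→d22:-→d23:-→d24:H5→d25:-→d26:-→d27:-→d28:-→d29:-→d30:-→d31:-→d32:H1  best=H1
  ? 251.114.151.164  path d0:-→d1:-→d2:-→d3:-→d4:-→d5:-→d6:-→d7:-→d8:-→d9:-→d10:-→d11:-→d12:-→d13:-→d14:-→d15:-→d16:-→d17:-→d18:-→d19:-→d20:H4→d21:-→d22:-→d23:-→d24:H5→d25:-→d26:-→d27:-→d28:-→d29:-→d30:-  best=H5
  ? 251.114.147.84  path d0:-→d1:-→d2:-→d3:-→d4:-→d5:-→d6:-→d7:-→d8:-→d9:-→d10:-→d11:-→d12:-→d13:-→d14:-→d15:-→d16:-→d17:-→d18:-→d19:-→d20:H4→d21:-  best=H4
  ? 102.14.241.74  path d0:-→d1:-  best=no-route
  ? 48.195.135.0  path d0:-→d1:-→d2:-→d3:-→d4:-→d5:-→d6:-→d7:-→d8:-→d9:-→d10:-→d11:-→d12:H3→d13:-→d14:-→d15:-→d16:-→d17:-→d18:-→d19:-→d20:-→d21:-→d22:-→d23:-→d24:H0  best=H0
  + 251.112.0.0/12 (H6) depth=12
  + 251.114.151.0/24 (H3) depth=24
  + 48.195.135.128/25 (H5) depth=25
  - 48.195.135.219/32 clear@32
  - 251.114.151.0/24 clear@24
  + 251.114.151.166/32 (H4) depth=32
  + 251.114.151.166/32 (H5) depth=32
  ? 113.54.172.58  path d0:-→d1:-  best=no-route
  ? 48.195.135.128  path d0:-→d1:-→d2:-→d3:-→d4:-→d5:-→d6:-→d7:-→d8:-→d9:-→d10:-→d11:-→d12:H3→d13:-→d14:-→d15:-→d16:-→d17:-→d18:-→d19:-→d20:-→d21:-→d22:-→d23:-→d24:H0→d25:H5  best=H5
  ? 246.139.76.196  path d0:-→d1:-→d2:-→d3:-→d4:-  best=no-route
  ? 48.195.135.6  path d0:-→d1:-→d2:-→d3:-→d4:-→d5:-→d6:-→d7:-→d8:-→d9:-→d10:-→d11:-→d12:H3→d13:-→d14:-→d15:-→d16:-→d17:-→d18:-→d19:-→d20:-→d21:-→d22:-→d23:-→d24:H0  best=H0
  ? 251.112.0.0  path d0:-→d1:-→d2:-→d3:-→d4:-→d5:-→d6:-→d7:-→d8:-→d9:-→d10:-→d11:-→d12:H6→d13:-→d14:-  best=H6
  - 251.112.0.0/12 clear@12
  ? 251.114.151.166  path d0:-→d1:-→d2:-→d3:-→d4:-→d5:-→d6:-→d7:-→d8:-→d9:-→d10:-→d11:-→d12:-→d13:-→d14:-→d15:-→d16:-→d17:-→d18:-→d19:-→d20:H4→d21:-→d22:-→d23:-→d24:-→d25:-→d26:-→d27:-→d28:-→d29:-→d30:-→d31:-→d32:H5  best=H5
  + 251.114.151.160/27 (H5) depth=27
  - 48.192.0.0/12 clear@12
  ? 48.195.135.129  path d0:-→d1:-→d2:-→d3:-→d4:-→d5:-→d6:-→d7:-→d8:-→d9:-→d10:-→d11:-→d12:-→d13:-→d14:-→d15:-→d16:-→d17:-→d18:-→d19:-→d20:-→d21:-→d22:-→d23:-→d24:H0→d25:H5  best=H5
  + 251.114.144.0/20 (H6) depth=20
  + 48.0.0.0/8 (H0) depth=8

== LOOKUPS ==
["H0","H0","H0","H0","H1","H5","H3","H1","H5","H4","no-route","H0","no-route","H5","no-route","H0","H6","H5","H5"]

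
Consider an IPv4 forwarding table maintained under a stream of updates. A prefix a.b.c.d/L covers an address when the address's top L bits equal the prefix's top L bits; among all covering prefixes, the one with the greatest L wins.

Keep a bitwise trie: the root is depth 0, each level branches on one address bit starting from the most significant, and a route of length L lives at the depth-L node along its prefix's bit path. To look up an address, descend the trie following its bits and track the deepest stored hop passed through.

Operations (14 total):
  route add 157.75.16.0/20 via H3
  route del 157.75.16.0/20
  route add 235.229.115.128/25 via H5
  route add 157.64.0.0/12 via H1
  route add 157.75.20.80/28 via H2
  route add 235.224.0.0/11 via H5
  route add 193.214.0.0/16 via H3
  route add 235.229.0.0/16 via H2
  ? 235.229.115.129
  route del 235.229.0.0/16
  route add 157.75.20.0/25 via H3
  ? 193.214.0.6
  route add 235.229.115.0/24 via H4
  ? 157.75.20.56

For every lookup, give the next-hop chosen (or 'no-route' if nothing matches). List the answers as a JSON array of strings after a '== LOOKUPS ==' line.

Process each operation:
  add 157.75.16.0/20 -> H3 at depth 20
  - 157.75.16.0/20 clear@20
  add 235.229.115.128/25 -> H5 at depth 25
  add 157.64.0.0/12 -> H1 at depth 12
  add 157.75.20.80/28 -> H2 at depth 28
  add 235.224.0.0/11 -> H5 at depth 11
  add 193.214.0.0/16 -> H3 at depth 16
  add 235.229.0.0/16 -> H2 at depth 16
  lookup 235.229.115.129: bits 1110101111100101011100111 walk d0:-→d1:-→d2:-→d3:-→d4:-→d5:-→d6:-→d7:-→d8:-→d9:-→d10:-→d11:H5→d12:-→d13:-→d14:-→d15:-→d16:H2→d17:-→d18:-→d19:-→d20:-→d21:-→d22:-→d23:-→d24:-→d25:H5 -> H5
  - 235.229.0.0/16 clear@16
  add 157.75.20.0/25 -> H3 at depth 25
  lookup 193.214.0.6: bits 1100000111010110 walk d0:-→d1:-→d2:-→d3:-→d4:-→d5:-→d6:-→d7:-→d8:-→d9:-→d10:-→d11:-→d12:-→d13:-→d14:-→d15:-→d16:H3 -> H3
  add 235.229.115.0/24 -> H4 at depth 24
  lookup 157.75.20.56: bits 1001110101001011000101000 walk d0:-→d1:-→d2:-→d3:-→d4:-→d5:-→d6:-→d7:-→d8:-→d9:-→d10:-→d11:-→d12:H1→d13:-→d14:-→d15:-→d16:-→d17:-→d18:-→d19:-→d20:-→d21:-→d22:-→d23:-→d24:-→d25:H3 -> H3

== LOOKUPS ==
["H5","H3","H3"]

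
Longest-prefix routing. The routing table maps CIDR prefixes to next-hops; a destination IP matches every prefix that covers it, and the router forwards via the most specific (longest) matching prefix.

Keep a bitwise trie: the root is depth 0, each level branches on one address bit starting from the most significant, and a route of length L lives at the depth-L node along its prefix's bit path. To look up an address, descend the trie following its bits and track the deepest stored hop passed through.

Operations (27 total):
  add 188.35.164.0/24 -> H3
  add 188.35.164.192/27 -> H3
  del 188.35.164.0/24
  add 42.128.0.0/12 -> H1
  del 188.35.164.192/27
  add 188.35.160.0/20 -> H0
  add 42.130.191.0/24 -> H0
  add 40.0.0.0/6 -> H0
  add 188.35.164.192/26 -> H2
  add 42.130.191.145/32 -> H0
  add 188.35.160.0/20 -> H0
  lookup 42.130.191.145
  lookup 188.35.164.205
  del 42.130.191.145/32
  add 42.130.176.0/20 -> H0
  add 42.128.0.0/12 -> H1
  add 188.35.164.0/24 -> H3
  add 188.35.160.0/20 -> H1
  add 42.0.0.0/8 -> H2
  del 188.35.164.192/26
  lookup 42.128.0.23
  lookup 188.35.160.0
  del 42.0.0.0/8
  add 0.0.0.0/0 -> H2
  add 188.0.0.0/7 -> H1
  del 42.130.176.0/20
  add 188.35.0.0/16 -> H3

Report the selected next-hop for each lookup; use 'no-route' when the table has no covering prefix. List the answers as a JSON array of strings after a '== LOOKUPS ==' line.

Process each operation:
  add 188.35.164.0/24 -> H3 at depth 24
  add 188.35.164.192/27 -> H3 at depth 27
  - 188.35.164.0/24 clear@24
  add 42.128.0.0/12 -> H1 at depth 12
  - 188.35.164.192/27 clear@27
  add 188.35.160.0/20 -> H0 at depth 20
  add 42.130.191.0/24 -> H0 at depth 24
  add 40.0.0.0/6 -> H0 at depth 6
  add 188.35.164.192/26 -> H2 at depth 26
  add 42.130.191.145/32 -> H0 at depth 32
  add 188.35.160.0/20 -> H0 at depth 20
  lookup 42.130.191.145: bits 00101010100000101011111110010001 walk d0:-→d1:-→d2:-→d3:-→d4:-→d5:-→d6:H0→d7:-→d8:-→d9:-→d10:-→d11:-→d12:H1→d13:-→d14:-→d15:-→d16:-→d17:-→d18:-→d19:-→d20:-→d21:-→d22:-→d23:-→d24:H0→d25:-→d26:-→d27:-→d28:-→d29:-→d30:-→d31:-→d32:H0 -> H0
  lookup 188.35.164.205: bits 101111000010001110100100110 walk d0:-→d1:-→d2:-→d3:-→d4:-→d5:-→d6:-→d7:-→d8:-→d9:-→d10:-→d11:-→d12:-→d13:-→d14:-→d15:-→d16:-→d17:-→d18:-→d19:-→d20:H0→d21:-→d22:-→d23:-→d24:-→d25:-→d26:H2→d27:- -> H2
  - 42.130.191.145/32 clear@32
  add 42.130.176.0/20 -> H0 at depth 20
  add 42.128.0.0/12 -> H1 at depth 12
  add 188.35.164.0/24 -> H3 at depth 24
  add 188.35.160.0/20 -> H1 at depth 20
  add 42.0.0.0/8 -> H2 at depth 8
  - 188.35.164.192/26 clear@26
  lookup 42.128.0.23: bits 00101010100000 walk d0:-→d1:-→d2:-→d3:-→d4:-→d5:-→d6:H0→d7:-→d8:H2→d9:-→d10:-→d11:-→d12:H1→d13:-→d14:- -> H1
  lookup 188.35.160.0: bits 101111000010001110100 walk d0:-→d1:-→d2:-→d3:-→d4:-→d5:-→d6:-→d7:-→d8:-→d9:-→d10:-→d11:-→d12:-→d13:-→d14:-→d15:-→d16:-→d17:-→d18:-→d19:-→d20:H1→d21:- -> H1
  - 42.0.0.0/8 clear@8
  add 0.0.0.0/0 -> H2 at depth 0
  add 188.0.0.0/7 -> H1 at depth 7
  - 42.130.176.0/20 clear@20
  add 188.35.0.0/16 -> H3 at depth 16

== LOOKUPS ==
["H0","H2","H1","H1"]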